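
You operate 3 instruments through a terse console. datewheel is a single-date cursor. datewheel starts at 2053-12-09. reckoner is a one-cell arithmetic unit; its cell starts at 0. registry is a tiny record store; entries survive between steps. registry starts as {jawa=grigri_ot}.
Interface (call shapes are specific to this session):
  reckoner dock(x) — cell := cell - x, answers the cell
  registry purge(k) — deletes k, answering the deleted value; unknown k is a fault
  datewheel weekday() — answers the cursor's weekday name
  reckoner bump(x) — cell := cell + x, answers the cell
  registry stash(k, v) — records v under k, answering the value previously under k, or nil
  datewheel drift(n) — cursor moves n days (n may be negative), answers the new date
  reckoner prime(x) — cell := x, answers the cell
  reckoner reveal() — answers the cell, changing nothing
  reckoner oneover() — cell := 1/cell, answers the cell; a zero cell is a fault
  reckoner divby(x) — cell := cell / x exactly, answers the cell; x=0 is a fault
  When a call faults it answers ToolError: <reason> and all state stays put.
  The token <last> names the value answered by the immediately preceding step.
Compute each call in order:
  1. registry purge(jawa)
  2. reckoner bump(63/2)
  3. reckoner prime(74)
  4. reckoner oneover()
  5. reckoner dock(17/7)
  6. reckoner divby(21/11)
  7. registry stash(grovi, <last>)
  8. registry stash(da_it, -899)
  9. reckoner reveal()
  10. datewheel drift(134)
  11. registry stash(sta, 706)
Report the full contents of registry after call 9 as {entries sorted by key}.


Answer: {da_it=-899, grovi=-4587/3626}

Derivation:
;; 1. registry purge(k→jawa) == grigri_ot
;; 2. reckoner bump(x→63/2) == 63/2
;; 3. reckoner prime(x→74) == 74
;; 4. reckoner oneover() == 1/74
;; 5. reckoner dock(x→17/7) == -1251/518
;; 6. reckoner divby(x→21/11) == -4587/3626
;; 7. registry stash(k→grovi, v→<last>) == nil
;; 8. registry stash(k→da_it, v→-899) == nil
;; 9. reckoner reveal() == -4587/3626
;; 10. datewheel drift(n→134) == 2054-04-22
;; 11. registry stash(k→sta, v→706) == nil


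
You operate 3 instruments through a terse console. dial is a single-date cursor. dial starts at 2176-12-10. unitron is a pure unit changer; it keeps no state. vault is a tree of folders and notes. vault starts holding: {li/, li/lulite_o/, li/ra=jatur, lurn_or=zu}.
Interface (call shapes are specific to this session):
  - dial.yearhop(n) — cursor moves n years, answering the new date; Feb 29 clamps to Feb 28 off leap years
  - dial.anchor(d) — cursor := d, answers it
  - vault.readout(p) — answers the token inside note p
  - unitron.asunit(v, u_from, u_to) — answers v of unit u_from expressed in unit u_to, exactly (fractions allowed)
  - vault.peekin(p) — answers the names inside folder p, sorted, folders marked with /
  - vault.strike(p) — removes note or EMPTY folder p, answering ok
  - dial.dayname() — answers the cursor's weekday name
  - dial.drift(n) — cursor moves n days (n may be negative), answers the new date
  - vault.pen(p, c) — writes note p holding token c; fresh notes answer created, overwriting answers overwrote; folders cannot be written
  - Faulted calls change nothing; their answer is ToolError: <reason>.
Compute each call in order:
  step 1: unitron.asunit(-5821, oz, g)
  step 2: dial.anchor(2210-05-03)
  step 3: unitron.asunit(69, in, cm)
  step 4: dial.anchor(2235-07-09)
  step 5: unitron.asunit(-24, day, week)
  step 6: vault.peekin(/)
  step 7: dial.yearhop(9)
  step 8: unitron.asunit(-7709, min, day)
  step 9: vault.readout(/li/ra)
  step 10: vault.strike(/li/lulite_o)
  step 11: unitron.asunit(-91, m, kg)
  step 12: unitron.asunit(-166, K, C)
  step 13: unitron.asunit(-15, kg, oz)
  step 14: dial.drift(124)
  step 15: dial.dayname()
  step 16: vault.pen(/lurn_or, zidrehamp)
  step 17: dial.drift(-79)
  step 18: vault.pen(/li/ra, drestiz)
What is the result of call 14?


Act: unitron.asunit[v=-5821; u_from=oz; u_to=g]
Obs: -264036118577/1600000
Act: dial.anchor[d=2210-05-03]
Obs: 2210-05-03
Act: unitron.asunit[v=69; u_from=in; u_to=cm]
Obs: 8763/50
Act: dial.anchor[d=2235-07-09]
Obs: 2235-07-09
Act: unitron.asunit[v=-24; u_from=day; u_to=week]
Obs: -24/7
Act: vault.peekin[p=/]
Obs: [li/, lurn_or]
Act: dial.yearhop[n=9]
Obs: 2244-07-09
Act: unitron.asunit[v=-7709; u_from=min; u_to=day]
Obs: -7709/1440
Act: vault.readout[p=/li/ra]
Obs: jatur
Act: vault.strike[p=/li/lulite_o]
Obs: ok
Act: unitron.asunit[v=-91; u_from=m; u_to=kg]
Obs: ToolError: incompatible units
Act: unitron.asunit[v=-166; u_from=K; u_to=C]
Obs: -8783/20
Act: unitron.asunit[v=-15; u_from=kg; u_to=oz]
Obs: -24000000000/45359237
Act: dial.drift[n=124]
Obs: 2244-11-10
Act: dial.dayname[]
Obs: Sunday
Act: vault.pen[p=/lurn_or; c=zidrehamp]
Obs: overwrote
Act: dial.drift[n=-79]
Obs: 2244-08-23
Act: vault.pen[p=/li/ra; c=drestiz]
Obs: overwrote

Answer: 2244-11-10


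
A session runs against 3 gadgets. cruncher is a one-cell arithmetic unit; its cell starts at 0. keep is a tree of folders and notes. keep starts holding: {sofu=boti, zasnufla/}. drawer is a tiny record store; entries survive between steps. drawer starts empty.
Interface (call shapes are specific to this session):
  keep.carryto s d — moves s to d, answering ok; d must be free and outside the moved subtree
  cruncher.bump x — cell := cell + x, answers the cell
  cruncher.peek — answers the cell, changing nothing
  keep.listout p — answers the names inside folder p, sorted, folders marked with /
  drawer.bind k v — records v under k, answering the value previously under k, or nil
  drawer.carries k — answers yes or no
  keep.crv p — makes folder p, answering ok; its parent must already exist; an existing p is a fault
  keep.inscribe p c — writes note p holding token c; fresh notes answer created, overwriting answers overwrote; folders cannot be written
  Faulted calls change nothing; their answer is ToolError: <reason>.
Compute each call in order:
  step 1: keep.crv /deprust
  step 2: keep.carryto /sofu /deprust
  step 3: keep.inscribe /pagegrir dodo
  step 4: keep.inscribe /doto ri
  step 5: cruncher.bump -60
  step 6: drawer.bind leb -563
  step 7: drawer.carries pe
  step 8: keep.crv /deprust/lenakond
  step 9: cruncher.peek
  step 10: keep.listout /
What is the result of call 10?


I use crv with p: /deprust, giving ok.
Now I run carryto with s: /sofu, d: /deprust, and see ToolError: exists.
I call inscribe with p: /pagegrir, c: dodo, and see created.
I try inscribe with p: /doto, c: ri, and see created.
Next I call bump with x: -60, — result: -60.
Invoking bind with k: leb, v: -563, → nil.
Then carries with k: pe, → no.
Then crv with p: /deprust/lenakond, yielding ok.
I run peek: -60.
Calling listout with p: /, yielding [deprust/, doto, pagegrir, sofu, zasnufla/].

Answer: [deprust/, doto, pagegrir, sofu, zasnufla/]


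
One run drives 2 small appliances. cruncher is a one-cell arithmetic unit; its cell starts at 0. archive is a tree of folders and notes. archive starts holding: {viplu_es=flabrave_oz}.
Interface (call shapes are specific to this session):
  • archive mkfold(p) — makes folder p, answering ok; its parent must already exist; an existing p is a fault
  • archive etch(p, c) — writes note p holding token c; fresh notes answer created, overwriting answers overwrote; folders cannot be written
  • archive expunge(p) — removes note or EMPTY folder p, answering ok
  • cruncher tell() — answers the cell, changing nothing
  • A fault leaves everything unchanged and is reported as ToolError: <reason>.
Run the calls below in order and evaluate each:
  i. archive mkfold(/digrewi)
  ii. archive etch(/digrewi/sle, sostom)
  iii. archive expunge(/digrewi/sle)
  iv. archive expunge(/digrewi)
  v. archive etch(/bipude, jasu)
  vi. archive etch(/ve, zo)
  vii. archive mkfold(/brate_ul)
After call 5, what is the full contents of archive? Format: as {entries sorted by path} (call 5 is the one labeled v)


Now I run archive mkfold passing p→/digrewi, yielding ok.
I call archive etch passing p→/digrewi/sle, c→sostom, — result: created.
I use archive expunge passing p→/digrewi/sle: ok.
Now I run archive expunge passing p→/digrewi, yielding ok.
I use archive etch passing p→/bipude, c→jasu, — result: created.
I run archive etch passing p→/ve, c→zo, → created.
Calling archive mkfold passing p→/brate_ul, and see ok.

Answer: {bipude=jasu, viplu_es=flabrave_oz}


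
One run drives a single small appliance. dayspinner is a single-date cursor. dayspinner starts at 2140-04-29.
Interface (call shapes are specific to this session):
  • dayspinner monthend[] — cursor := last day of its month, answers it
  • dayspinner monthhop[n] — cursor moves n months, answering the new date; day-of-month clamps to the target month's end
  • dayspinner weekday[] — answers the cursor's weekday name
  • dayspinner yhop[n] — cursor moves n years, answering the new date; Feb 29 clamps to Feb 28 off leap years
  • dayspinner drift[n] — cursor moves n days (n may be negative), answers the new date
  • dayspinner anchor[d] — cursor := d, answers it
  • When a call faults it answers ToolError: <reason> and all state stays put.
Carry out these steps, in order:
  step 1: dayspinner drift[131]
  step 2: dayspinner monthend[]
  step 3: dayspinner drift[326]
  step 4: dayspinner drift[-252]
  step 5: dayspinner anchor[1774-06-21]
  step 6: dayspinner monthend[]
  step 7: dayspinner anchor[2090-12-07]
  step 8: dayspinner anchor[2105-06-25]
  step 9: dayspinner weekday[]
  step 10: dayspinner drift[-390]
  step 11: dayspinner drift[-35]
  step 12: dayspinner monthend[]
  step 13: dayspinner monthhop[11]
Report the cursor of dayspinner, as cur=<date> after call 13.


Answer: cur=2105-03-30

Derivation:
>> dayspinner drift(n=131)
<< 2140-09-07
>> dayspinner monthend()
<< 2140-09-30
>> dayspinner drift(n=326)
<< 2141-08-22
>> dayspinner drift(n=-252)
<< 2140-12-13
>> dayspinner anchor(d=1774-06-21)
<< 1774-06-21
>> dayspinner monthend()
<< 1774-06-30
>> dayspinner anchor(d=2090-12-07)
<< 2090-12-07
>> dayspinner anchor(d=2105-06-25)
<< 2105-06-25
>> dayspinner weekday()
<< Thursday
>> dayspinner drift(n=-390)
<< 2104-05-31
>> dayspinner drift(n=-35)
<< 2104-04-26
>> dayspinner monthend()
<< 2104-04-30
>> dayspinner monthhop(n=11)
<< 2105-03-30


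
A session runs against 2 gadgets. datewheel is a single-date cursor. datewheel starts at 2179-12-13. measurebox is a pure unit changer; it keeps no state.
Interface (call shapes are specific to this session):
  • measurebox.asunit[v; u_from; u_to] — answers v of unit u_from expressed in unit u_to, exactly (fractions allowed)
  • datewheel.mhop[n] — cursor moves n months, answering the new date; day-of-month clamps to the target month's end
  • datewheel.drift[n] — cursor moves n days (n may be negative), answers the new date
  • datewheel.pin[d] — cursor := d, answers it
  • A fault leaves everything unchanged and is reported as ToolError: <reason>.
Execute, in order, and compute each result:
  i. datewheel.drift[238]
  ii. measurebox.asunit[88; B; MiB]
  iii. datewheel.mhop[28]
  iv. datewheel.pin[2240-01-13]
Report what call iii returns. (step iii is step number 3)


Answer: 2182-12-07

Derivation:
I invoke datewheel.drift passing n→238, — result: 2180-08-07.
Calling measurebox.asunit passing v→88, u_from→B, u_to→MiB, giving 11/131072.
I invoke datewheel.mhop passing n→28, and get 2182-12-07.
Using datewheel.pin passing d→2240-01-13, → 2240-01-13.


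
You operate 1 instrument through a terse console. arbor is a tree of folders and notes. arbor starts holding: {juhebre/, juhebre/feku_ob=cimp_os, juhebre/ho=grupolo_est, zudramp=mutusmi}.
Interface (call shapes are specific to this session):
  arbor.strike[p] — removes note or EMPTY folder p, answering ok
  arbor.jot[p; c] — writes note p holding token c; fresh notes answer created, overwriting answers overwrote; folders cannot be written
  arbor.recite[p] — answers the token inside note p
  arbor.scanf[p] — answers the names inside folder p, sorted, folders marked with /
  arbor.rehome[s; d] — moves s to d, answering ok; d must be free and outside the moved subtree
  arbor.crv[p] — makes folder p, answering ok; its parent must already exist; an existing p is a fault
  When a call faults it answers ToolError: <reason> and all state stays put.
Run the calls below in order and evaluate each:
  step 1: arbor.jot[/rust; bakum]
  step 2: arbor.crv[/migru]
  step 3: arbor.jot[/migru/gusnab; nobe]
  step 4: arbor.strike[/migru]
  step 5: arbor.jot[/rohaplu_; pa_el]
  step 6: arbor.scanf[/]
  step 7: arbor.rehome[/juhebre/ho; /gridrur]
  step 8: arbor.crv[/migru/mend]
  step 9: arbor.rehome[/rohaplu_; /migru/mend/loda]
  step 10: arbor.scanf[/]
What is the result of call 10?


Answer: [gridrur, juhebre/, migru/, rust, zudramp]

Derivation:
==> jot(p→/rust, c→bakum)
<== created
==> crv(p→/migru)
<== ok
==> jot(p→/migru/gusnab, c→nobe)
<== created
==> strike(p→/migru)
<== ToolError: not empty
==> jot(p→/rohaplu_, c→pa_el)
<== created
==> scanf(p→/)
<== [juhebre/, migru/, rohaplu_, rust, zudramp]
==> rehome(s→/juhebre/ho, d→/gridrur)
<== ok
==> crv(p→/migru/mend)
<== ok
==> rehome(s→/rohaplu_, d→/migru/mend/loda)
<== ok
==> scanf(p→/)
<== [gridrur, juhebre/, migru/, rust, zudramp]


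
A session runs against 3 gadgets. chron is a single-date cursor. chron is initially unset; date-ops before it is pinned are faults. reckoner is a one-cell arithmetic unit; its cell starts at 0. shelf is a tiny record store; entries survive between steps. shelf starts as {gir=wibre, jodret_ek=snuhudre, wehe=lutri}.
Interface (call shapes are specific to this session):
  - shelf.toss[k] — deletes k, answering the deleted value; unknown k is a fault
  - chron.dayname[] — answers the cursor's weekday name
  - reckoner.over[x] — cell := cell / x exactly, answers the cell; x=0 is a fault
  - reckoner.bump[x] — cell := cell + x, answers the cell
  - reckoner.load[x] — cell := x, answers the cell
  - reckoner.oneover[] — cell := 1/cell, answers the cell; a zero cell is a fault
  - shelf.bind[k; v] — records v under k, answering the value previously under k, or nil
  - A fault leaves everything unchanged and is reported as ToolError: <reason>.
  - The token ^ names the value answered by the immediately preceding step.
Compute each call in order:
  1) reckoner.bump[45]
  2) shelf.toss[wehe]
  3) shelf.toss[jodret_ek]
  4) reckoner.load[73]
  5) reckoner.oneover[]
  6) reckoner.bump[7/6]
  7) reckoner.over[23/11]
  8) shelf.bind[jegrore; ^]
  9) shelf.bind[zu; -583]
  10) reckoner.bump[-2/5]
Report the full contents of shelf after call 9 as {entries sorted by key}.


==> reckoner.bump(45)
<== 45
==> shelf.toss(wehe)
<== lutri
==> shelf.toss(jodret_ek)
<== snuhudre
==> reckoner.load(73)
<== 73
==> reckoner.oneover()
<== 1/73
==> reckoner.bump(7/6)
<== 517/438
==> reckoner.over(23/11)
<== 5687/10074
==> shelf.bind(jegrore, ^)
<== nil
==> shelf.bind(zu, -583)
<== nil
==> reckoner.bump(-2/5)
<== 8287/50370

Answer: {gir=wibre, jegrore=5687/10074, zu=-583}


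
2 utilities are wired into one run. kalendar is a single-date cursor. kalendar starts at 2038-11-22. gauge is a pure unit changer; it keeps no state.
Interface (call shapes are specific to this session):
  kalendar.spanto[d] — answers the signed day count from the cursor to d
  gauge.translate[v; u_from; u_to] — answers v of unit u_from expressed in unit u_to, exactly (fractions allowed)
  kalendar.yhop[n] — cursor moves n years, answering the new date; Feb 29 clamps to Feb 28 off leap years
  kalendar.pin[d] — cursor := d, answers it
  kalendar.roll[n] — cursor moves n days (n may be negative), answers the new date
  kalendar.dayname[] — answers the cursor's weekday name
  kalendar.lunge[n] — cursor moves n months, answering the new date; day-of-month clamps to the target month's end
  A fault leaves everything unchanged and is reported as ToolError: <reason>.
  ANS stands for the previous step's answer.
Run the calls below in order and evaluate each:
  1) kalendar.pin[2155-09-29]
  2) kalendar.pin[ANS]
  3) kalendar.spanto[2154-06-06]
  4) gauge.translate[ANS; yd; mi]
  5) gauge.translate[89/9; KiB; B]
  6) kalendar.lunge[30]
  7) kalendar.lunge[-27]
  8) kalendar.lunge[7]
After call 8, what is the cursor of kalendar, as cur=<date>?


% kalendar.pin d='2155-09-29'
:: 2155-09-29
% kalendar.pin d='ANS'
:: 2155-09-29
% kalendar.spanto d='2154-06-06'
:: -480
% gauge.translate v='ANS' u_from='yd' u_to='mi'
:: -3/11
% gauge.translate v='89/9' u_from='KiB' u_to='B'
:: 91136/9
% kalendar.lunge n='30'
:: 2158-03-29
% kalendar.lunge n='-27'
:: 2155-12-29
% kalendar.lunge n='7'
:: 2156-07-29

Answer: cur=2156-07-29


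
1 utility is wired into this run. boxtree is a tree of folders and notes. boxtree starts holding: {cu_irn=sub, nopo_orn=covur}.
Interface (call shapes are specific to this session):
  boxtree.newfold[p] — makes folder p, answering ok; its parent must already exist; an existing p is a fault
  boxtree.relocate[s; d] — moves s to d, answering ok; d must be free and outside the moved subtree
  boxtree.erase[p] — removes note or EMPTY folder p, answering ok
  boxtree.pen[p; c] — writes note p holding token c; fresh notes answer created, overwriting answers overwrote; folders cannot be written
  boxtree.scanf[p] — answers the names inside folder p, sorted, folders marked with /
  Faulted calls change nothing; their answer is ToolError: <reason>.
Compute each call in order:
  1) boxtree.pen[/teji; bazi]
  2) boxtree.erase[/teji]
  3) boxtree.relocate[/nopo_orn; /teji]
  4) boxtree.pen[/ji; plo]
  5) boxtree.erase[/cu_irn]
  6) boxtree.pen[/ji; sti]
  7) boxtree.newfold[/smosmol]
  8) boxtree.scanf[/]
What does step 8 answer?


Answer: [ji, smosmol/, teji]

Derivation:
CALL pen[p: /teji; c: bazi]
RET  created
CALL erase[p: /teji]
RET  ok
CALL relocate[s: /nopo_orn; d: /teji]
RET  ok
CALL pen[p: /ji; c: plo]
RET  created
CALL erase[p: /cu_irn]
RET  ok
CALL pen[p: /ji; c: sti]
RET  overwrote
CALL newfold[p: /smosmol]
RET  ok
CALL scanf[p: /]
RET  [ji, smosmol/, teji]


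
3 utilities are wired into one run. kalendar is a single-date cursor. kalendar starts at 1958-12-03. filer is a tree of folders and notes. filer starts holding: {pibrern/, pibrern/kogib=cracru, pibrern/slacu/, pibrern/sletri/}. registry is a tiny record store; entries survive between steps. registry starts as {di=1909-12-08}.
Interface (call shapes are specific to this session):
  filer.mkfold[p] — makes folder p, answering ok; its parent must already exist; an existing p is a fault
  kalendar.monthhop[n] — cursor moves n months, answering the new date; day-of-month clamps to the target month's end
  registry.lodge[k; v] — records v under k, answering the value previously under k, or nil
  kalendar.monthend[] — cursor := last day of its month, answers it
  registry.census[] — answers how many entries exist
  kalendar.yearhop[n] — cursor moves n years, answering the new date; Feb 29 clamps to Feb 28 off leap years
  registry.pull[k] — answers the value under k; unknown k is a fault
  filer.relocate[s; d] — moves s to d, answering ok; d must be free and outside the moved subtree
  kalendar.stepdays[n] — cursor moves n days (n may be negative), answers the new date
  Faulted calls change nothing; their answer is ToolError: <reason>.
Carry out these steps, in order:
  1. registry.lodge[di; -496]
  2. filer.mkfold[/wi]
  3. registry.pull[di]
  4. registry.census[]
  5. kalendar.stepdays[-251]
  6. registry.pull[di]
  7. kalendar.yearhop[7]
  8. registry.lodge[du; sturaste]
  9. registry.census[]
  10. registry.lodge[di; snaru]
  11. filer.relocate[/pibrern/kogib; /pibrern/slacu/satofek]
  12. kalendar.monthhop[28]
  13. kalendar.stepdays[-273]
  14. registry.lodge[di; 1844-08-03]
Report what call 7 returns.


>> lodge(k: di, v: -496)
<< 1909-12-08
>> mkfold(p: /wi)
<< ok
>> pull(k: di)
<< -496
>> census()
<< 1
>> stepdays(n: -251)
<< 1958-03-27
>> pull(k: di)
<< -496
>> yearhop(n: 7)
<< 1965-03-27
>> lodge(k: du, v: sturaste)
<< nil
>> census()
<< 2
>> lodge(k: di, v: snaru)
<< -496
>> relocate(s: /pibrern/kogib, d: /pibrern/slacu/satofek)
<< ok
>> monthhop(n: 28)
<< 1967-07-27
>> stepdays(n: -273)
<< 1966-10-27
>> lodge(k: di, v: 1844-08-03)
<< snaru

Answer: 1965-03-27


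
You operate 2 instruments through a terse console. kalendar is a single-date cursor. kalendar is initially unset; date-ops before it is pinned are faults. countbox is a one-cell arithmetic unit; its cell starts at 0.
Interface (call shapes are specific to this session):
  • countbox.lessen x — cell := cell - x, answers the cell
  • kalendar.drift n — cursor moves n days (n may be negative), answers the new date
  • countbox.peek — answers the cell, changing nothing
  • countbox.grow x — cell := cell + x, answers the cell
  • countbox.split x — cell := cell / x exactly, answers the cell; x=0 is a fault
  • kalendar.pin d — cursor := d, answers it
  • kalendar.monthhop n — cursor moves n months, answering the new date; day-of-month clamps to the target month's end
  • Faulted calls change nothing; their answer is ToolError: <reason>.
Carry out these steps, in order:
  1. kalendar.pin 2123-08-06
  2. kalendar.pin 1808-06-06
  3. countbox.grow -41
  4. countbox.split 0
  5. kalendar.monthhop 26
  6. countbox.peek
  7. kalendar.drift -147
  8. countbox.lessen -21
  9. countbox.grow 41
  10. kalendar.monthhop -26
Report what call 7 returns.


# 1. kalendar.pin(2123-08-06) => 2123-08-06
# 2. kalendar.pin(1808-06-06) => 1808-06-06
# 3. countbox.grow(-41) => -41
# 4. countbox.split(0) => ToolError: division by zero
# 5. kalendar.monthhop(26) => 1810-08-06
# 6. countbox.peek() => -41
# 7. kalendar.drift(-147) => 1810-03-12
# 8. countbox.lessen(-21) => -20
# 9. countbox.grow(41) => 21
# 10. kalendar.monthhop(-26) => 1808-01-12

Answer: 1810-03-12


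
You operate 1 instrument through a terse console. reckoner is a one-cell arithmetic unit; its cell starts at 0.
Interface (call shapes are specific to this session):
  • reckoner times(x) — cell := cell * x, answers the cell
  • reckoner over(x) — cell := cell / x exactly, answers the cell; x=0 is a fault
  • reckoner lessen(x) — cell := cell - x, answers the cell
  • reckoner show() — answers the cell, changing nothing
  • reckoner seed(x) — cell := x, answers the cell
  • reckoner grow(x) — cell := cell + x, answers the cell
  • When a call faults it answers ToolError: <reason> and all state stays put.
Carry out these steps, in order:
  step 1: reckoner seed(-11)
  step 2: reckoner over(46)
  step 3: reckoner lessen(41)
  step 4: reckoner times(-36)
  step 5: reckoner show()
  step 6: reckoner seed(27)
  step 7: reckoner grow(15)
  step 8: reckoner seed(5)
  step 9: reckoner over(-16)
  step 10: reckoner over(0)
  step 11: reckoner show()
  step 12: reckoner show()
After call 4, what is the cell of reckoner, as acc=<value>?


Answer: acc=34146/23

Derivation:
==> reckoner seed(-11)
<== -11
==> reckoner over(46)
<== -11/46
==> reckoner lessen(41)
<== -1897/46
==> reckoner times(-36)
<== 34146/23
==> reckoner show()
<== 34146/23
==> reckoner seed(27)
<== 27
==> reckoner grow(15)
<== 42
==> reckoner seed(5)
<== 5
==> reckoner over(-16)
<== -5/16
==> reckoner over(0)
<== ToolError: division by zero
==> reckoner show()
<== -5/16
==> reckoner show()
<== -5/16


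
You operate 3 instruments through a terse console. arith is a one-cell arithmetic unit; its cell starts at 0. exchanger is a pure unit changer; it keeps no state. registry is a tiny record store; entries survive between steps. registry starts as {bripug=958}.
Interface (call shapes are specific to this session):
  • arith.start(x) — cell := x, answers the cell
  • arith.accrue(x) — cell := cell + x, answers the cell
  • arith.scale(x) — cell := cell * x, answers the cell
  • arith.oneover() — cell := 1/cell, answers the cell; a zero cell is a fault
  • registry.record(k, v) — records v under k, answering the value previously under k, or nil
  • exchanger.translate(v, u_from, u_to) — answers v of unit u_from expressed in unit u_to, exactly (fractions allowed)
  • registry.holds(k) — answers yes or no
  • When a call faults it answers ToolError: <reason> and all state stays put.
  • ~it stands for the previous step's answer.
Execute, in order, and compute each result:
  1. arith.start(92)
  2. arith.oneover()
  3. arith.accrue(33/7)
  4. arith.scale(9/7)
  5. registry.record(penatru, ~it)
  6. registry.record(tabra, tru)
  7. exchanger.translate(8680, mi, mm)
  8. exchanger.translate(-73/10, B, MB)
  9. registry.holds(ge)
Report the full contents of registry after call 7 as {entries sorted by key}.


Step: start[x: 92]
Result: 92
Step: oneover[]
Result: 1/92
Step: accrue[x: 33/7]
Result: 3043/644
Step: scale[x: 9/7]
Result: 27387/4508
Step: record[k: penatru; v: ~it]
Result: nil
Step: record[k: tabra; v: tru]
Result: nil
Step: translate[v: 8680; u_from: mi; u_to: mm]
Result: 13969105920
Step: translate[v: -73/10; u_from: B; u_to: MB]
Result: -73/10000000
Step: holds[k: ge]
Result: no

Answer: {bripug=958, penatru=27387/4508, tabra=tru}


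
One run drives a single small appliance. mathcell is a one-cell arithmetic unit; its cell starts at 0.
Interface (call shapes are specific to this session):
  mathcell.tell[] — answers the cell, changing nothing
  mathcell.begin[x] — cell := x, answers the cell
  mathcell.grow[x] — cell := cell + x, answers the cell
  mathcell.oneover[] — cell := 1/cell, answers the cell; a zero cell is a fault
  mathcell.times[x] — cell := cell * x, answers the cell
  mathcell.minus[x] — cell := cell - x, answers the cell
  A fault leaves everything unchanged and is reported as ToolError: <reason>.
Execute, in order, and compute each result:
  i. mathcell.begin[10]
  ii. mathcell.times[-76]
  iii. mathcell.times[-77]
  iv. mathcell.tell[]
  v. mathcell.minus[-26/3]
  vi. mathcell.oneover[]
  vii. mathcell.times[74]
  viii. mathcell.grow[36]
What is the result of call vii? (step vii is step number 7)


Do: begin[x→10]
See: 10
Do: times[x→-76]
See: -760
Do: times[x→-77]
See: 58520
Do: tell[]
See: 58520
Do: minus[x→-26/3]
See: 175586/3
Do: oneover[]
See: 3/175586
Do: times[x→74]
See: 111/87793
Do: grow[x→36]
See: 3160659/87793

Answer: 111/87793


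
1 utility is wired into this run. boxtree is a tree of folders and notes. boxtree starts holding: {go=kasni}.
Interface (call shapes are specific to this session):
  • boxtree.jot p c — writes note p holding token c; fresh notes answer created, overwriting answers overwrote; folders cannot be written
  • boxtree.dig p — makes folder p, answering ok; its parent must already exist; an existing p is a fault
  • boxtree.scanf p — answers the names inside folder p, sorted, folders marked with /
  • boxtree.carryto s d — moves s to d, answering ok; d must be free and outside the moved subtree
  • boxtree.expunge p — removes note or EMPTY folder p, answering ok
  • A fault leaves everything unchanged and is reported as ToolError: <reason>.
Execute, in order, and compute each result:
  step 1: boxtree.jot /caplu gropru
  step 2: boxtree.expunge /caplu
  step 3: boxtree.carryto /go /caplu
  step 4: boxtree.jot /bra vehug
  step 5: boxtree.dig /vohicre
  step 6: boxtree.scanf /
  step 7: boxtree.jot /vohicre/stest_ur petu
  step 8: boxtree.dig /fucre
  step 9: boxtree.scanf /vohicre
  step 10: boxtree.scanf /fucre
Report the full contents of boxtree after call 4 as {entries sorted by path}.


Answer: {bra=vehug, caplu=kasni}

Derivation:
% boxtree.jot p=/caplu c=gropru
:: created
% boxtree.expunge p=/caplu
:: ok
% boxtree.carryto s=/go d=/caplu
:: ok
% boxtree.jot p=/bra c=vehug
:: created
% boxtree.dig p=/vohicre
:: ok
% boxtree.scanf p=/
:: [bra, caplu, vohicre/]
% boxtree.jot p=/vohicre/stest_ur c=petu
:: created
% boxtree.dig p=/fucre
:: ok
% boxtree.scanf p=/vohicre
:: [stest_ur]
% boxtree.scanf p=/fucre
:: []


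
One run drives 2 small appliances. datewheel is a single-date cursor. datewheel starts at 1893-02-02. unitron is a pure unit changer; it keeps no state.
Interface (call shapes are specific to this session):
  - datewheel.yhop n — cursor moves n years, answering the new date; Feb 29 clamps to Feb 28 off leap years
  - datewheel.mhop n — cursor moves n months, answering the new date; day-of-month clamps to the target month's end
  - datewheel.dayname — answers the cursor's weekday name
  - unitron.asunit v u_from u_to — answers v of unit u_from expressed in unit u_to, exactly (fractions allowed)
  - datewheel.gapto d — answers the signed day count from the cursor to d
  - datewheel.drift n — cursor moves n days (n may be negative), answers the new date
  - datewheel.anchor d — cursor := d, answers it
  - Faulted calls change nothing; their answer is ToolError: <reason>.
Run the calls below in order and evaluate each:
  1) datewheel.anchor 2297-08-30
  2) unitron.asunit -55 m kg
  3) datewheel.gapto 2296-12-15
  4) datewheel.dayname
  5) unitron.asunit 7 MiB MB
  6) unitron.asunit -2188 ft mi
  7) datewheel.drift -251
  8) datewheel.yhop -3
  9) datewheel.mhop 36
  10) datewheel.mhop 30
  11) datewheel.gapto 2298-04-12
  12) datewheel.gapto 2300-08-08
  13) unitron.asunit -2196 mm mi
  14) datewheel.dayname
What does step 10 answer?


Answer: 2299-06-22

Derivation:
# anchor(d: 2297-08-30) -> 2297-08-30
# asunit(v: -55, u_from: m, u_to: kg) -> ToolError: incompatible units
# gapto(d: 2296-12-15) -> -258
# dayname() -> Monday
# asunit(v: 7, u_from: MiB, u_to: MB) -> 114688/15625
# asunit(v: -2188, u_from: ft, u_to: mi) -> -547/1320
# drift(n: -251) -> 2296-12-22
# yhop(n: -3) -> 2293-12-22
# mhop(n: 36) -> 2296-12-22
# mhop(n: 30) -> 2299-06-22
# gapto(d: 2298-04-12) -> -436
# gapto(d: 2300-08-08) -> 412
# asunit(v: -2196, u_from: mm, u_to: mi) -> -61/44704
# dayname() -> Thursday


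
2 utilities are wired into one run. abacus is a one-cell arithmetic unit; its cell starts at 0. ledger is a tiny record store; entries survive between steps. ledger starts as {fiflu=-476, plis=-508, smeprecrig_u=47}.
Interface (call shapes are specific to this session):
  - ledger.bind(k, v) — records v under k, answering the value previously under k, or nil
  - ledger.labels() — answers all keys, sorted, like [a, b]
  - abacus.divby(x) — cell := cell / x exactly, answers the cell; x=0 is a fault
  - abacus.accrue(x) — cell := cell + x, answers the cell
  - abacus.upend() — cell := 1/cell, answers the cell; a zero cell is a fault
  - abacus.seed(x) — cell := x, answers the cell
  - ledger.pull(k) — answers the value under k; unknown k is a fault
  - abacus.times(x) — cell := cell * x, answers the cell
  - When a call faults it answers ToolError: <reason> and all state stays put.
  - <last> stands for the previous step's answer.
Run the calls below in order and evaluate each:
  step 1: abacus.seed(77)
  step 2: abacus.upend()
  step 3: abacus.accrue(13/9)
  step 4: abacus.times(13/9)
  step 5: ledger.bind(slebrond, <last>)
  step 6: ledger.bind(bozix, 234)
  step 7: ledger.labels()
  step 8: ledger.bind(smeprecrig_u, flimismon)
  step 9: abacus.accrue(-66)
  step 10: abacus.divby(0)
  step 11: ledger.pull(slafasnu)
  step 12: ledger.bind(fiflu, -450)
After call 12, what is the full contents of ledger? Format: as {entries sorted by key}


Answer: {bozix=234, fiflu=-450, plis=-508, slebrond=13130/6237, smeprecrig_u=flimismon}

Derivation:
Step: abacus.seed[x=77]
Result: 77
Step: abacus.upend[]
Result: 1/77
Step: abacus.accrue[x=13/9]
Result: 1010/693
Step: abacus.times[x=13/9]
Result: 13130/6237
Step: ledger.bind[k=slebrond; v=<last>]
Result: nil
Step: ledger.bind[k=bozix; v=234]
Result: nil
Step: ledger.labels[]
Result: [bozix, fiflu, plis, slebrond, smeprecrig_u]
Step: ledger.bind[k=smeprecrig_u; v=flimismon]
Result: 47
Step: abacus.accrue[x=-66]
Result: -398512/6237
Step: abacus.divby[x=0]
Result: ToolError: division by zero
Step: ledger.pull[k=slafasnu]
Result: ToolError: no such key slafasnu
Step: ledger.bind[k=fiflu; v=-450]
Result: -476


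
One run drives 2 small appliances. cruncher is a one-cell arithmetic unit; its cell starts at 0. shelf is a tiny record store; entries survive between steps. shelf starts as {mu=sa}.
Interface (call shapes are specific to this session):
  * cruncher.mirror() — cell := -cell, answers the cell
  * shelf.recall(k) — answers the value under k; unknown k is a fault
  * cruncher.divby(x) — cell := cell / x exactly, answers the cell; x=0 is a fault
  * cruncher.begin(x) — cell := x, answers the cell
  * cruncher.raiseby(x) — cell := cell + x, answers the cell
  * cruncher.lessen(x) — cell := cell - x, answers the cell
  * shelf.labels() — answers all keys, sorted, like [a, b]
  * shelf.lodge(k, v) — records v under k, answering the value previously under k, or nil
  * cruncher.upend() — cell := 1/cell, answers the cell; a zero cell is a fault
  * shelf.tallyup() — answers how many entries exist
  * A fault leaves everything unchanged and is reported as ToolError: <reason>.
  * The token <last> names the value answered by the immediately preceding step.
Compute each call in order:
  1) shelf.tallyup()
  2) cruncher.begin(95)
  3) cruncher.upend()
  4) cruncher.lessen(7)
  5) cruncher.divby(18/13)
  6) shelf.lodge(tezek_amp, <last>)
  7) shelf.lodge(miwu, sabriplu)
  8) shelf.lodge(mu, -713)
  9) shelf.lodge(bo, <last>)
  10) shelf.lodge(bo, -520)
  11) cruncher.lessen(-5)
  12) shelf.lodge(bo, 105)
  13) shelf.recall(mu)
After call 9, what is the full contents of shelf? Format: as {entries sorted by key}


Answer: {bo=sa, miwu=sabriplu, mu=-713, tezek_amp=-4316/855}

Derivation:
·→ shelf.tallyup()
·← 1
·→ cruncher.begin(95)
·← 95
·→ cruncher.upend()
·← 1/95
·→ cruncher.lessen(7)
·← -664/95
·→ cruncher.divby(18/13)
·← -4316/855
·→ shelf.lodge(tezek_amp, <last>)
·← nil
·→ shelf.lodge(miwu, sabriplu)
·← nil
·→ shelf.lodge(mu, -713)
·← sa
·→ shelf.lodge(bo, <last>)
·← nil
·→ shelf.lodge(bo, -520)
·← sa
·→ cruncher.lessen(-5)
·← -41/855
·→ shelf.lodge(bo, 105)
·← -520
·→ shelf.recall(mu)
·← -713


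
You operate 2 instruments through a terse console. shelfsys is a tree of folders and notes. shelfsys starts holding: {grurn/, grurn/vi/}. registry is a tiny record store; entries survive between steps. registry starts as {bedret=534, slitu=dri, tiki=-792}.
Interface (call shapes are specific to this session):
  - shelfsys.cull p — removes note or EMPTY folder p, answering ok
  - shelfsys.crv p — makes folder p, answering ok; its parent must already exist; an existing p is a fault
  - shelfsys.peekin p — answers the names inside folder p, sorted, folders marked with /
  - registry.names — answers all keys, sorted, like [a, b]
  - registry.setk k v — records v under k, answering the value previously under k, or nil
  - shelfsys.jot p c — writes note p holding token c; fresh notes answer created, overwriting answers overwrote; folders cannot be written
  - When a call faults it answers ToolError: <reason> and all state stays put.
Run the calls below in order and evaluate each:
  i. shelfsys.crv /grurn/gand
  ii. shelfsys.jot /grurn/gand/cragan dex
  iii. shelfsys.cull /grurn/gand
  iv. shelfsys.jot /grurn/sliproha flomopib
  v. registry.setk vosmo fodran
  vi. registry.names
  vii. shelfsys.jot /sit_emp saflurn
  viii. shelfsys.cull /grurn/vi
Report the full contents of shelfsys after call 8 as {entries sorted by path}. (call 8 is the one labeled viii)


I use shelfsys.crv on p→/grurn/gand, and get ok.
I invoke shelfsys.jot on p→/grurn/gand/cragan, c→dex, and get created.
I try shelfsys.cull on p→/grurn/gand, — result: ToolError: not empty.
I try shelfsys.jot on p→/grurn/sliproha, c→flomopib, and observe created.
I use registry.setk on k→vosmo, v→fodran, → nil.
Invoking registry.names, yielding [bedret, slitu, tiki, vosmo].
I call shelfsys.jot on p→/sit_emp, c→saflurn, yielding created.
Using shelfsys.cull on p→/grurn/vi, → ok.

Answer: {grurn/, grurn/gand/, grurn/gand/cragan=dex, grurn/sliproha=flomopib, sit_emp=saflurn}


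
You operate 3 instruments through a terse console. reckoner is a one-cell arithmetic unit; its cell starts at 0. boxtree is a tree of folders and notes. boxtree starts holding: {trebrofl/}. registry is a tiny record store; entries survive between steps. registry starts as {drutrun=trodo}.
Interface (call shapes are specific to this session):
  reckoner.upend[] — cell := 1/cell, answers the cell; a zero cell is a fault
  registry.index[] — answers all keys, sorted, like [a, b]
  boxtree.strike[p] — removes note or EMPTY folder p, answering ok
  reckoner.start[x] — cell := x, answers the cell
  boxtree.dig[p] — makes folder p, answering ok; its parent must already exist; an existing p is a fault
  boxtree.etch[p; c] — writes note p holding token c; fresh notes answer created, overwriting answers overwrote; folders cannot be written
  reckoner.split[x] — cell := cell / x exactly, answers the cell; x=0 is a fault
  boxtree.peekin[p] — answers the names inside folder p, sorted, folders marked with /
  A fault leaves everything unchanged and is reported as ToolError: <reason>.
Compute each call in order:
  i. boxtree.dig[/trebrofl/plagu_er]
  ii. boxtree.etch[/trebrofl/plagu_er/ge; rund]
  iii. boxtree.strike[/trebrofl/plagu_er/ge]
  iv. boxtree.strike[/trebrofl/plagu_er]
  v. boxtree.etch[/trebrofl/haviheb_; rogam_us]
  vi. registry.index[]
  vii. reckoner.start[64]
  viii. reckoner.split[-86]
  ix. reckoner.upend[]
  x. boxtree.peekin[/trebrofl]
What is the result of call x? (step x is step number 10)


Answer: [haviheb_]

Derivation:
% boxtree.dig p: /trebrofl/plagu_er
:: ok
% boxtree.etch p: /trebrofl/plagu_er/ge c: rund
:: created
% boxtree.strike p: /trebrofl/plagu_er/ge
:: ok
% boxtree.strike p: /trebrofl/plagu_er
:: ok
% boxtree.etch p: /trebrofl/haviheb_ c: rogam_us
:: created
% registry.index
:: [drutrun]
% reckoner.start x: 64
:: 64
% reckoner.split x: -86
:: -32/43
% reckoner.upend
:: -43/32
% boxtree.peekin p: /trebrofl
:: [haviheb_]


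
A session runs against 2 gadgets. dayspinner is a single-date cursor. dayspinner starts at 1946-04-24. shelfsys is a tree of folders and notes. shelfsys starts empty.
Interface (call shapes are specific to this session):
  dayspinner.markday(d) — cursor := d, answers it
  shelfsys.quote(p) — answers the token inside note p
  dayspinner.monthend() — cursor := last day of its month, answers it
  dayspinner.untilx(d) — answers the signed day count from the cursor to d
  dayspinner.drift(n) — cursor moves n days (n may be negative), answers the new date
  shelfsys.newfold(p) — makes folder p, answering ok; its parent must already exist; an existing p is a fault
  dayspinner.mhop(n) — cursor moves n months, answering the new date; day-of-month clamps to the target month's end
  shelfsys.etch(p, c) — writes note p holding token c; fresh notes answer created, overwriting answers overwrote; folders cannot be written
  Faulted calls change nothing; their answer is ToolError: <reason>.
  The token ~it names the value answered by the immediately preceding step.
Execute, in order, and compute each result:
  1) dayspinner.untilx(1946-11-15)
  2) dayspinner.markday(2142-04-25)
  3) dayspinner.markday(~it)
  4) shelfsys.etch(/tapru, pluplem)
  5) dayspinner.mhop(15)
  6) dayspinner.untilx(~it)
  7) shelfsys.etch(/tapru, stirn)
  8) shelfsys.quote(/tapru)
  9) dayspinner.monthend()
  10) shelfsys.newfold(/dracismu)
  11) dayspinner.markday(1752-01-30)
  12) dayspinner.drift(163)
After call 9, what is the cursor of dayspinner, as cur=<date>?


~$ dayspinner.untilx d='1946-11-15'
= 205
~$ dayspinner.markday d='2142-04-25'
= 2142-04-25
~$ dayspinner.markday d='~it'
= 2142-04-25
~$ shelfsys.etch p='/tapru' c='pluplem'
= created
~$ dayspinner.mhop n='15'
= 2143-07-25
~$ dayspinner.untilx d='~it'
= 0
~$ shelfsys.etch p='/tapru' c='stirn'
= overwrote
~$ shelfsys.quote p='/tapru'
= stirn
~$ dayspinner.monthend
= 2143-07-31
~$ shelfsys.newfold p='/dracismu'
= ok
~$ dayspinner.markday d='1752-01-30'
= 1752-01-30
~$ dayspinner.drift n='163'
= 1752-07-11

Answer: cur=2143-07-31


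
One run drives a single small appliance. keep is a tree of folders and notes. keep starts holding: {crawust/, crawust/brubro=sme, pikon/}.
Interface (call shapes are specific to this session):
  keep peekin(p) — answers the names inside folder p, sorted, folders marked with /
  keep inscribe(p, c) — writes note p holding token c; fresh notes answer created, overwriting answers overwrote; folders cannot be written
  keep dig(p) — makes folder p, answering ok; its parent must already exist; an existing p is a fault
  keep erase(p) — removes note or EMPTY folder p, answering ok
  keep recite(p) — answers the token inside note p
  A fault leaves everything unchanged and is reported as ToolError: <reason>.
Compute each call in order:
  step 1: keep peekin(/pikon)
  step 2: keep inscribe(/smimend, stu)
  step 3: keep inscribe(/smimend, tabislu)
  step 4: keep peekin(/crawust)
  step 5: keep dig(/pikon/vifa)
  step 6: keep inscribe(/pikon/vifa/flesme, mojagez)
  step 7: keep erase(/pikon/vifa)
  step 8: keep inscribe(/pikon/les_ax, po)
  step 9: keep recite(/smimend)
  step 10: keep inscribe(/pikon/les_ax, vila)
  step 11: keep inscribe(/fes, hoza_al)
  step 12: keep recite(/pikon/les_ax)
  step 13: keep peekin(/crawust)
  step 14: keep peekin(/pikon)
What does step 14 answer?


Answer: [les_ax, vifa/]

Derivation:
> keep peekin p=/pikon
  []
> keep inscribe p=/smimend c=stu
  created
> keep inscribe p=/smimend c=tabislu
  overwrote
> keep peekin p=/crawust
  [brubro]
> keep dig p=/pikon/vifa
  ok
> keep inscribe p=/pikon/vifa/flesme c=mojagez
  created
> keep erase p=/pikon/vifa
  ToolError: not empty
> keep inscribe p=/pikon/les_ax c=po
  created
> keep recite p=/smimend
  tabislu
> keep inscribe p=/pikon/les_ax c=vila
  overwrote
> keep inscribe p=/fes c=hoza_al
  created
> keep recite p=/pikon/les_ax
  vila
> keep peekin p=/crawust
  [brubro]
> keep peekin p=/pikon
  [les_ax, vifa/]
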